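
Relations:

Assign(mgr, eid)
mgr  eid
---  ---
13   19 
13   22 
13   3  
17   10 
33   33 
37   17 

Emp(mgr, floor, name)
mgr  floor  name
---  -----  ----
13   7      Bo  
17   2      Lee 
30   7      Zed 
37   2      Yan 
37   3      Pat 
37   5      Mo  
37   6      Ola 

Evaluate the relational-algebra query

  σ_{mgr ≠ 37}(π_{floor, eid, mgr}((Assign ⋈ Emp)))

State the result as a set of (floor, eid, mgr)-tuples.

Joining Assign and Emp on mgr yields {(13, 19, 7, Bo), (13, 22, 7, Bo), (13, 3, 7, Bo), (17, 10, 2, Lee), (37, 17, 2, Yan), (37, 17, 3, Pat), (37, 17, 5, Mo), (37, 17, 6, Ola)}.
π_{floor, eid, mgr} gives {(2, 10, 17), (2, 17, 37), (3, 17, 37), (5, 17, 37), (6, 17, 37), (7, 19, 13), (7, 22, 13), (7, 3, 13)}.
σ[mgr ≠ 37]: keep tuples satisfying mgr ≠ 37 → {(2, 10, 17), (7, 19, 13), (7, 22, 13), (7, 3, 13)}

{(2, 10, 17), (7, 19, 13), (7, 22, 13), (7, 3, 13)}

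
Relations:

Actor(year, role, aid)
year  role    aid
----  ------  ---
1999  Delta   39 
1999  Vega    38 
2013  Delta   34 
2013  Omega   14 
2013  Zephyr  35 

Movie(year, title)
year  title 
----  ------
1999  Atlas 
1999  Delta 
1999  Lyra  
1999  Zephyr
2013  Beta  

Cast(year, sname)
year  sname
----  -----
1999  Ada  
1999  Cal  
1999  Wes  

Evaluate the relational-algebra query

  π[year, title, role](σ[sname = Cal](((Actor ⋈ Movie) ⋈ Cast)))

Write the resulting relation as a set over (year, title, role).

Joining Actor and Movie on year yields {(1999, Delta, 39, Atlas), (1999, Delta, 39, Delta), (1999, Delta, 39, Lyra), (1999, Delta, 39, Zephyr), (1999, Vega, 38, Atlas), (1999, Vega, 38, Delta), (1999, Vega, 38, Lyra), (1999, Vega, 38, Zephyr), (2013, Delta, 34, Beta), (2013, Omega, 14, Beta), (2013, Zephyr, 35, Beta)}.
Joining (Actor ⋈ Movie) and Cast on year yields {(1999, Delta, 39, Atlas, Ada), (1999, Delta, 39, Atlas, Cal), (1999, Delta, 39, Atlas, Wes), (1999, Delta, 39, Delta, Ada), (1999, Delta, 39, Delta, Cal), (1999, Delta, 39, Delta, Wes), (1999, Delta, 39, Lyra, Ada), (1999, Delta, 39, Lyra, Cal), (1999, Delta, 39, Lyra, Wes), (1999, Delta, 39, Zephyr, Ada), (1999, Delta, 39, Zephyr, Cal), (1999, Delta, 39, Zephyr, Wes), (1999, Vega, 38, Atlas, Ada), (1999, Vega, 38, Atlas, Cal), (1999, Vega, 38, Atlas, Wes), (1999, Vega, 38, Delta, Ada), (1999, Vega, 38, Delta, Cal), (1999, Vega, 38, Delta, Wes), (1999, Vega, 38, Lyra, Ada), (1999, Vega, 38, Lyra, Cal), (1999, Vega, 38, Lyra, Wes), (1999, Vega, 38, Zephyr, Ada), (1999, Vega, 38, Zephyr, Cal), (1999, Vega, 38, Zephyr, Wes)}.
σ[sname = Cal]: keep tuples satisfying sname = Cal → {(1999, Delta, 39, Atlas, Cal), (1999, Delta, 39, Delta, Cal), (1999, Delta, 39, Lyra, Cal), (1999, Delta, 39, Zephyr, Cal), (1999, Vega, 38, Atlas, Cal), (1999, Vega, 38, Delta, Cal), (1999, Vega, 38, Lyra, Cal), (1999, Vega, 38, Zephyr, Cal)}
π_{year, title, role} gives {(1999, Atlas, Delta), (1999, Atlas, Vega), (1999, Delta, Delta), (1999, Delta, Vega), (1999, Lyra, Delta), (1999, Lyra, Vega), (1999, Zephyr, Delta), (1999, Zephyr, Vega)}.

{(1999, Atlas, Delta), (1999, Atlas, Vega), (1999, Delta, Delta), (1999, Delta, Vega), (1999, Lyra, Delta), (1999, Lyra, Vega), (1999, Zephyr, Delta), (1999, Zephyr, Vega)}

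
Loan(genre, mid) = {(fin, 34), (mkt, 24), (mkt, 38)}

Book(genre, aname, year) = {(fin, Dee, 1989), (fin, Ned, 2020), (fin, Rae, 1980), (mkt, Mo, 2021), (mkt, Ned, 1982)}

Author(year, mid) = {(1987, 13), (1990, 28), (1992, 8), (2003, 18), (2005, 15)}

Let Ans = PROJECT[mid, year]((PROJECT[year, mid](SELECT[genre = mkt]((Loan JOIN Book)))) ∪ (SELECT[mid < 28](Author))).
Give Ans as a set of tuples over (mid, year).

{(13, 1987), (15, 2005), (18, 2003), (24, 1982), (24, 2021), (38, 1982), (38, 2021), (8, 1992)}

Natural join on genre: {(fin, 34, Dee, 1989), (fin, 34, Ned, 2020), (fin, 34, Rae, 1980), (mkt, 24, Mo, 2021), (mkt, 24, Ned, 1982), (mkt, 38, Mo, 2021), (mkt, 38, Ned, 1982)}
σ[genre = mkt]: keep tuples satisfying genre = mkt → {(mkt, 24, Mo, 2021), (mkt, 24, Ned, 1982), (mkt, 38, Mo, 2021), (mkt, 38, Ned, 1982)}
Keep only column(s) year, mid: {(1982, 24), (1982, 38), (2021, 24), (2021, 38)}
σ[mid < 28]: keep tuples satisfying mid < 28 → {(1987, 13), (1992, 8), (2003, 18), (2005, 15)}
Taking the union: {(1982, 24), (1982, 38), (1987, 13), (1992, 8), (2003, 18), (2005, 15), (2021, 24), (2021, 38)}
Keep only column(s) mid, year: {(13, 1987), (15, 2005), (18, 2003), (24, 1982), (24, 2021), (38, 1982), (38, 2021), (8, 1992)}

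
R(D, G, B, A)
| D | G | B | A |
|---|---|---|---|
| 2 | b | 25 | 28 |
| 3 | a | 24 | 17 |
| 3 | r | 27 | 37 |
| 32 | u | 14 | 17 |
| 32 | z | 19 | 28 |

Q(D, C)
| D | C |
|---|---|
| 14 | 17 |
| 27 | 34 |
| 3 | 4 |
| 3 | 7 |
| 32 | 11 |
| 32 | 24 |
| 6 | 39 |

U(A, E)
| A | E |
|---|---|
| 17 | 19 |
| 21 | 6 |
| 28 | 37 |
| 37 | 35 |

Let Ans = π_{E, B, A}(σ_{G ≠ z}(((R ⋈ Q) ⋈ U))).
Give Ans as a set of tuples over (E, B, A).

{(19, 14, 17), (19, 24, 17), (35, 27, 37)}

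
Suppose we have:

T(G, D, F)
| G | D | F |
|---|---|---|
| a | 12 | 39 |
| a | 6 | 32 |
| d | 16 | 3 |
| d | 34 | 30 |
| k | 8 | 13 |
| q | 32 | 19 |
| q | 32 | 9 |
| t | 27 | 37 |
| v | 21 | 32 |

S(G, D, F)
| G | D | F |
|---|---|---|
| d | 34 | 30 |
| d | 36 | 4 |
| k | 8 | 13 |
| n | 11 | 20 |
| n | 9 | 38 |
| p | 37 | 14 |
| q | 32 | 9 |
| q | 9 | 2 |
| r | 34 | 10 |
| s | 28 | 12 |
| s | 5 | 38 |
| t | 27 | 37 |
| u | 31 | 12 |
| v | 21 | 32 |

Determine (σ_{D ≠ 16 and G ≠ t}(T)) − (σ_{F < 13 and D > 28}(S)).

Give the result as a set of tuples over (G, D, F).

{(a, 12, 39), (a, 6, 32), (d, 34, 30), (k, 8, 13), (q, 32, 19), (v, 21, 32)}

Selection D ≠ 16 and G ≠ t: {(a, 12, 39), (a, 6, 32), (d, 34, 30), (k, 8, 13), (q, 32, 19), (q, 32, 9), (v, 21, 32)}
Selection F < 13 and D > 28: {(d, 36, 4), (q, 32, 9), (r, 34, 10), (u, 31, 12)}
Set difference of the two operands is {(a, 12, 39), (a, 6, 32), (d, 34, 30), (k, 8, 13), (q, 32, 19), (v, 21, 32)}.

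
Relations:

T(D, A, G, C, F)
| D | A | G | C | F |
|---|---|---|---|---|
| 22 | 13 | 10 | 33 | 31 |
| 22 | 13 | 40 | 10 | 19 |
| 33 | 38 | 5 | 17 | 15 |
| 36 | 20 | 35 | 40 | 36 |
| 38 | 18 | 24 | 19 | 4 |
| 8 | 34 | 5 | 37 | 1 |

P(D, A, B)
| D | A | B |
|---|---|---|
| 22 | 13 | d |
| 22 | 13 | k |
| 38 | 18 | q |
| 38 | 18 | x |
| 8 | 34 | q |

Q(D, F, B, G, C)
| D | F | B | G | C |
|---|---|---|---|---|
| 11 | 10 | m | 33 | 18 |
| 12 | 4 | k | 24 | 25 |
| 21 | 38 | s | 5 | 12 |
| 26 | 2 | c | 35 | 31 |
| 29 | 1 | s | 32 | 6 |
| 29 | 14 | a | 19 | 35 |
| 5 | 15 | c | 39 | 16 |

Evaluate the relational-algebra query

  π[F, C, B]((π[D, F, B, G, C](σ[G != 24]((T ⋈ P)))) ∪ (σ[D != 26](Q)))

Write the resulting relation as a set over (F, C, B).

{(1, 37, q), (1, 6, s), (10, 18, m), (14, 35, a), (15, 16, c), (19, 10, d), (19, 10, k), (31, 33, d), (31, 33, k), (38, 12, s), (4, 25, k)}

Joining T and P on D, A yields {(22, 13, 10, 33, 31, d), (22, 13, 10, 33, 31, k), (22, 13, 40, 10, 19, d), (22, 13, 40, 10, 19, k), (38, 18, 24, 19, 4, q), (38, 18, 24, 19, 4, x), (8, 34, 5, 37, 1, q)}.
Apply σ_{G != 24}; surviving tuples: {(22, 13, 10, 33, 31, d), (22, 13, 10, 33, 31, k), (22, 13, 40, 10, 19, d), (22, 13, 40, 10, 19, k), (8, 34, 5, 37, 1, q)}
Projecting to D, F, B, G, C: {(22, 19, d, 40, 10), (22, 19, k, 40, 10), (22, 31, d, 10, 33), (22, 31, k, 10, 33), (8, 1, q, 5, 37)}
Apply σ_{D != 26}; surviving tuples: {(11, 10, m, 33, 18), (12, 4, k, 24, 25), (21, 38, s, 5, 12), (29, 1, s, 32, 6), (29, 14, a, 19, 35), (5, 15, c, 39, 16)}
Taking the union: {(11, 10, m, 33, 18), (12, 4, k, 24, 25), (21, 38, s, 5, 12), (22, 19, d, 40, 10), (22, 19, k, 40, 10), (22, 31, d, 10, 33), (22, 31, k, 10, 33), (29, 1, s, 32, 6), (29, 14, a, 19, 35), (5, 15, c, 39, 16), (8, 1, q, 5, 37)}
Projecting to F, C, B: {(1, 37, q), (1, 6, s), (10, 18, m), (14, 35, a), (15, 16, c), (19, 10, d), (19, 10, k), (31, 33, d), (31, 33, k), (38, 12, s), (4, 25, k)}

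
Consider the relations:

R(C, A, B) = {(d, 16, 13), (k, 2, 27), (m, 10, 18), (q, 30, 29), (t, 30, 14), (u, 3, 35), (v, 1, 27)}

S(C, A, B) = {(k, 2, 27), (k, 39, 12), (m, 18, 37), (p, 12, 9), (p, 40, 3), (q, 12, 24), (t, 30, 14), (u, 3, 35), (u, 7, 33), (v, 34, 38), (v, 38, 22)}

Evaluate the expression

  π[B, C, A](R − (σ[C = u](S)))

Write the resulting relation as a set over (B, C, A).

Apply σ_{C = u}; surviving tuples: {(u, 3, 35), (u, 7, 33)}
Set difference of the two operands is {(d, 16, 13), (k, 2, 27), (m, 10, 18), (q, 30, 29), (t, 30, 14), (v, 1, 27)}.
π_{B, C, A} gives {(13, d, 16), (14, t, 30), (18, m, 10), (27, k, 2), (27, v, 1), (29, q, 30)}.

{(13, d, 16), (14, t, 30), (18, m, 10), (27, k, 2), (27, v, 1), (29, q, 30)}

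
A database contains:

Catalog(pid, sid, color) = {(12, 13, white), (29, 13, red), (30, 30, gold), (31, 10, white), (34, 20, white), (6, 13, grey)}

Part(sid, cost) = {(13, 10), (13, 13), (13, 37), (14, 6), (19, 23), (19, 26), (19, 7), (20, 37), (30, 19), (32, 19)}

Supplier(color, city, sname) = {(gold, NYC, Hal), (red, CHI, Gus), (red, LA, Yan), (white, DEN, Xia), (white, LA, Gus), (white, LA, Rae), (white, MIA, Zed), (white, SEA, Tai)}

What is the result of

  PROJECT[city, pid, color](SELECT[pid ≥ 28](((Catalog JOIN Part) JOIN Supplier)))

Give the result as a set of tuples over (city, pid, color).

{(CHI, 29, red), (DEN, 34, white), (LA, 29, red), (LA, 34, white), (MIA, 34, white), (NYC, 30, gold), (SEA, 34, white)}

Catalog ⋈ Part (natural join on sid): {(12, 13, white, 10), (12, 13, white, 13), (12, 13, white, 37), (29, 13, red, 10), (29, 13, red, 13), (29, 13, red, 37), (30, 30, gold, 19), (34, 20, white, 37), (6, 13, grey, 10), (6, 13, grey, 13), (6, 13, grey, 37)}
(Catalog JOIN Part) ⋈ Supplier (natural join on color): {(12, 13, white, 10, DEN, Xia), (12, 13, white, 10, LA, Gus), (12, 13, white, 10, LA, Rae), (12, 13, white, 10, MIA, Zed), (12, 13, white, 10, SEA, Tai), (12, 13, white, 13, DEN, Xia), (12, 13, white, 13, LA, Gus), (12, 13, white, 13, LA, Rae), (12, 13, white, 13, MIA, Zed), (12, 13, white, 13, SEA, Tai), (12, 13, white, 37, DEN, Xia), (12, 13, white, 37, LA, Gus), (12, 13, white, 37, LA, Rae), (12, 13, white, 37, MIA, Zed), (12, 13, white, 37, SEA, Tai), (29, 13, red, 10, CHI, Gus), (29, 13, red, 10, LA, Yan), (29, 13, red, 13, CHI, Gus), (29, 13, red, 13, LA, Yan), (29, 13, red, 37, CHI, Gus), (29, 13, red, 37, LA, Yan), (30, 30, gold, 19, NYC, Hal), (34, 20, white, 37, DEN, Xia), (34, 20, white, 37, LA, Gus), (34, 20, white, 37, LA, Rae), (34, 20, white, 37, MIA, Zed), (34, 20, white, 37, SEA, Tai)}
σ[pid ≥ 28]: keep tuples satisfying pid ≥ 28 → {(29, 13, red, 10, CHI, Gus), (29, 13, red, 10, LA, Yan), (29, 13, red, 13, CHI, Gus), (29, 13, red, 13, LA, Yan), (29, 13, red, 37, CHI, Gus), (29, 13, red, 37, LA, Yan), (30, 30, gold, 19, NYC, Hal), (34, 20, white, 37, DEN, Xia), (34, 20, white, 37, LA, Gus), (34, 20, white, 37, LA, Rae), (34, 20, white, 37, MIA, Zed), (34, 20, white, 37, SEA, Tai)}
π[city, pid, color]: project onto (city, pid, color) (5 duplicate(s) eliminated) → {(CHI, 29, red), (DEN, 34, white), (LA, 29, red), (LA, 34, white), (MIA, 34, white), (NYC, 30, gold), (SEA, 34, white)}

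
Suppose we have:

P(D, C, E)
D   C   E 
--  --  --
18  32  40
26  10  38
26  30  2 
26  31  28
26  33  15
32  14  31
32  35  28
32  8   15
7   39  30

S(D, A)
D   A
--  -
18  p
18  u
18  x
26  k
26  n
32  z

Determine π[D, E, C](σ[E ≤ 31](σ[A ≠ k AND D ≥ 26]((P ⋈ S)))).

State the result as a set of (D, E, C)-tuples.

{(26, 15, 33), (26, 2, 30), (26, 28, 31), (32, 15, 8), (32, 28, 35), (32, 31, 14)}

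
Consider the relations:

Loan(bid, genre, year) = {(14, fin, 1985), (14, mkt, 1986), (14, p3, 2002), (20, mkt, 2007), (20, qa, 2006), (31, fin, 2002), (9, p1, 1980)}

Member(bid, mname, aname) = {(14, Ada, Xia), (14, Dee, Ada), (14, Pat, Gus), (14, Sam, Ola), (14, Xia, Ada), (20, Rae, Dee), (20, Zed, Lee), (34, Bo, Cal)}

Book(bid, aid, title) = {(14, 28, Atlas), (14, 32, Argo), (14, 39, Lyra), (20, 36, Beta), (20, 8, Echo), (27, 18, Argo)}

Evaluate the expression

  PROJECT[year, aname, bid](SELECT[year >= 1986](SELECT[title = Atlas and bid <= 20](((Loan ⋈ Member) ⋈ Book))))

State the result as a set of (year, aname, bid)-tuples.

Natural join on bid: {(14, fin, 1985, Ada, Xia), (14, fin, 1985, Dee, Ada), (14, fin, 1985, Pat, Gus), (14, fin, 1985, Sam, Ola), (14, fin, 1985, Xia, Ada), (14, mkt, 1986, Ada, Xia), (14, mkt, 1986, Dee, Ada), (14, mkt, 1986, Pat, Gus), (14, mkt, 1986, Sam, Ola), (14, mkt, 1986, Xia, Ada), (14, p3, 2002, Ada, Xia), (14, p3, 2002, Dee, Ada), (14, p3, 2002, Pat, Gus), (14, p3, 2002, Sam, Ola), (14, p3, 2002, Xia, Ada), (20, mkt, 2007, Rae, Dee), (20, mkt, 2007, Zed, Lee), (20, qa, 2006, Rae, Dee), (20, qa, 2006, Zed, Lee)}
Natural join on bid: {(14, fin, 1985, Ada, Xia, 28, Atlas), (14, fin, 1985, Ada, Xia, 32, Argo), (14, fin, 1985, Ada, Xia, 39, Lyra), (14, fin, 1985, Dee, Ada, 28, Atlas), (14, fin, 1985, Dee, Ada, 32, Argo), (14, fin, 1985, Dee, Ada, 39, Lyra), (14, fin, 1985, Pat, Gus, 28, Atlas), (14, fin, 1985, Pat, Gus, 32, Argo), (14, fin, 1985, Pat, Gus, 39, Lyra), (14, fin, 1985, Sam, Ola, 28, Atlas), (14, fin, 1985, Sam, Ola, 32, Argo), (14, fin, 1985, Sam, Ola, 39, Lyra), (14, fin, 1985, Xia, Ada, 28, Atlas), (14, fin, 1985, Xia, Ada, 32, Argo), (14, fin, 1985, Xia, Ada, 39, Lyra), (14, mkt, 1986, Ada, Xia, 28, Atlas), (14, mkt, 1986, Ada, Xia, 32, Argo), (14, mkt, 1986, Ada, Xia, 39, Lyra), (14, mkt, 1986, Dee, Ada, 28, Atlas), (14, mkt, 1986, Dee, Ada, 32, Argo), (14, mkt, 1986, Dee, Ada, 39, Lyra), (14, mkt, 1986, Pat, Gus, 28, Atlas), (14, mkt, 1986, Pat, Gus, 32, Argo), (14, mkt, 1986, Pat, Gus, 39, Lyra), (14, mkt, 1986, Sam, Ola, 28, Atlas), (14, mkt, 1986, Sam, Ola, 32, Argo), (14, mkt, 1986, Sam, Ola, 39, Lyra), (14, mkt, 1986, Xia, Ada, 28, Atlas), (14, mkt, 1986, Xia, Ada, 32, Argo), (14, mkt, 1986, Xia, Ada, 39, Lyra), (14, p3, 2002, Ada, Xia, 28, Atlas), (14, p3, 2002, Ada, Xia, 32, Argo), (14, p3, 2002, Ada, Xia, 39, Lyra), (14, p3, 2002, Dee, Ada, 28, Atlas), (14, p3, 2002, Dee, Ada, 32, Argo), (14, p3, 2002, Dee, Ada, 39, Lyra), (14, p3, 2002, Pat, Gus, 28, Atlas), (14, p3, 2002, Pat, Gus, 32, Argo), (14, p3, 2002, Pat, Gus, 39, Lyra), (14, p3, 2002, Sam, Ola, 28, Atlas), (14, p3, 2002, Sam, Ola, 32, Argo), (14, p3, 2002, Sam, Ola, 39, Lyra), (14, p3, 2002, Xia, Ada, 28, Atlas), (14, p3, 2002, Xia, Ada, 32, Argo), (14, p3, 2002, Xia, Ada, 39, Lyra), (20, mkt, 2007, Rae, Dee, 36, Beta), (20, mkt, 2007, Rae, Dee, 8, Echo), (20, mkt, 2007, Zed, Lee, 36, Beta), (20, mkt, 2007, Zed, Lee, 8, Echo), (20, qa, 2006, Rae, Dee, 36, Beta), (20, qa, 2006, Rae, Dee, 8, Echo), (20, qa, 2006, Zed, Lee, 36, Beta), (20, qa, 2006, Zed, Lee, 8, Echo)}
Filtering on title = Atlas and bid <= 20 leaves {(14, fin, 1985, Ada, Xia, 28, Atlas), (14, fin, 1985, Dee, Ada, 28, Atlas), (14, fin, 1985, Pat, Gus, 28, Atlas), (14, fin, 1985, Sam, Ola, 28, Atlas), (14, fin, 1985, Xia, Ada, 28, Atlas), (14, mkt, 1986, Ada, Xia, 28, Atlas), (14, mkt, 1986, Dee, Ada, 28, Atlas), (14, mkt, 1986, Pat, Gus, 28, Atlas), (14, mkt, 1986, Sam, Ola, 28, Atlas), (14, mkt, 1986, Xia, Ada, 28, Atlas), (14, p3, 2002, Ada, Xia, 28, Atlas), (14, p3, 2002, Dee, Ada, 28, Atlas), (14, p3, 2002, Pat, Gus, 28, Atlas), (14, p3, 2002, Sam, Ola, 28, Atlas), (14, p3, 2002, Xia, Ada, 28, Atlas)}.
Filtering on year >= 1986 leaves {(14, mkt, 1986, Ada, Xia, 28, Atlas), (14, mkt, 1986, Dee, Ada, 28, Atlas), (14, mkt, 1986, Pat, Gus, 28, Atlas), (14, mkt, 1986, Sam, Ola, 28, Atlas), (14, mkt, 1986, Xia, Ada, 28, Atlas), (14, p3, 2002, Ada, Xia, 28, Atlas), (14, p3, 2002, Dee, Ada, 28, Atlas), (14, p3, 2002, Pat, Gus, 28, Atlas), (14, p3, 2002, Sam, Ola, 28, Atlas), (14, p3, 2002, Xia, Ada, 28, Atlas)}.
π[year, aname, bid]: project onto (year, aname, bid) (2 duplicate(s) eliminated) → {(1986, Ada, 14), (1986, Gus, 14), (1986, Ola, 14), (1986, Xia, 14), (2002, Ada, 14), (2002, Gus, 14), (2002, Ola, 14), (2002, Xia, 14)}

{(1986, Ada, 14), (1986, Gus, 14), (1986, Ola, 14), (1986, Xia, 14), (2002, Ada, 14), (2002, Gus, 14), (2002, Ola, 14), (2002, Xia, 14)}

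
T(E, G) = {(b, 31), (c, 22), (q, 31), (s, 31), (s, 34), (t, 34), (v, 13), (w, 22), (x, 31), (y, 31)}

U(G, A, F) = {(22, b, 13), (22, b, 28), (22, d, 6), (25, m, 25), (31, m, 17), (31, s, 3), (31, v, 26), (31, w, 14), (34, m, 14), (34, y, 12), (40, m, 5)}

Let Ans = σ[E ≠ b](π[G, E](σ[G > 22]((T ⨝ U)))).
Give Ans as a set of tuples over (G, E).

Joining T and U on G yields {(b, 31, m, 17), (b, 31, s, 3), (b, 31, v, 26), (b, 31, w, 14), (c, 22, b, 13), (c, 22, b, 28), (c, 22, d, 6), (q, 31, m, 17), (q, 31, s, 3), (q, 31, v, 26), (q, 31, w, 14), (s, 31, m, 17), (s, 31, s, 3), (s, 31, v, 26), (s, 31, w, 14), (s, 34, m, 14), (s, 34, y, 12), (t, 34, m, 14), (t, 34, y, 12), (w, 22, b, 13), (w, 22, b, 28), (w, 22, d, 6), (x, 31, m, 17), (x, 31, s, 3), (x, 31, v, 26), (x, 31, w, 14), (y, 31, m, 17), (y, 31, s, 3), (y, 31, v, 26), (y, 31, w, 14)}.
Selection G > 22: {(b, 31, m, 17), (b, 31, s, 3), (b, 31, v, 26), (b, 31, w, 14), (q, 31, m, 17), (q, 31, s, 3), (q, 31, v, 26), (q, 31, w, 14), (s, 31, m, 17), (s, 31, s, 3), (s, 31, v, 26), (s, 31, w, 14), (s, 34, m, 14), (s, 34, y, 12), (t, 34, m, 14), (t, 34, y, 12), (x, 31, m, 17), (x, 31, s, 3), (x, 31, v, 26), (x, 31, w, 14), (y, 31, m, 17), (y, 31, s, 3), (y, 31, v, 26), (y, 31, w, 14)}
Keep only column(s) G, E (17 duplicate(s) eliminated): {(31, b), (31, q), (31, s), (31, x), (31, y), (34, s), (34, t)}
Selection E ≠ b: {(31, q), (31, s), (31, x), (31, y), (34, s), (34, t)}

{(31, q), (31, s), (31, x), (31, y), (34, s), (34, t)}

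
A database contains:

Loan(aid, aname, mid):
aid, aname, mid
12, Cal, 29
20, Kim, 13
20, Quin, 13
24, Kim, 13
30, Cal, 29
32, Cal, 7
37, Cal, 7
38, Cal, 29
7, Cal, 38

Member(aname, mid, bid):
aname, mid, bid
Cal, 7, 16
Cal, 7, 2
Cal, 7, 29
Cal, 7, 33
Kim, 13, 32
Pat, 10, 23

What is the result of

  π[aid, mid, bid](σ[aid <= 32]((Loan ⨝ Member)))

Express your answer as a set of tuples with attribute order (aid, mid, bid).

Loan ⋈ Member (natural join on aname, mid): {(20, Kim, 13, 32), (24, Kim, 13, 32), (32, Cal, 7, 16), (32, Cal, 7, 2), (32, Cal, 7, 29), (32, Cal, 7, 33), (37, Cal, 7, 16), (37, Cal, 7, 2), (37, Cal, 7, 29), (37, Cal, 7, 33)}
Filtering on aid <= 32 leaves {(20, Kim, 13, 32), (24, Kim, 13, 32), (32, Cal, 7, 16), (32, Cal, 7, 2), (32, Cal, 7, 29), (32, Cal, 7, 33)}.
π[aid, mid, bid]: project onto (aid, mid, bid) → {(20, 13, 32), (24, 13, 32), (32, 7, 16), (32, 7, 2), (32, 7, 29), (32, 7, 33)}

{(20, 13, 32), (24, 13, 32), (32, 7, 16), (32, 7, 2), (32, 7, 29), (32, 7, 33)}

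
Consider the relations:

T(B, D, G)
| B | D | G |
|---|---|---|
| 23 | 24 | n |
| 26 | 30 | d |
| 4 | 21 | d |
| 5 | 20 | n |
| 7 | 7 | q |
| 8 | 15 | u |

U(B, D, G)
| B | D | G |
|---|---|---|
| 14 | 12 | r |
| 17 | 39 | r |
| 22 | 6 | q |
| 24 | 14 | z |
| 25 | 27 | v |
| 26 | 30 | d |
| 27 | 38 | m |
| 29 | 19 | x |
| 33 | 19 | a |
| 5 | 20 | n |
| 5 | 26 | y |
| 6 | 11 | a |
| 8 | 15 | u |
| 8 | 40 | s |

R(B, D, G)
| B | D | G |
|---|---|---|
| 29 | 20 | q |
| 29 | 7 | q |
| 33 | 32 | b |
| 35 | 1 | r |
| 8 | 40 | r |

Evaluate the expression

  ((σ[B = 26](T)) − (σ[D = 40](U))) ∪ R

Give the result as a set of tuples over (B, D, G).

Selection B = 26: {(26, 30, d)}
Selection D = 40: {(8, 40, s)}
Taking the difference: {(26, 30, d)}
Taking the union: {(26, 30, d), (29, 20, q), (29, 7, q), (33, 32, b), (35, 1, r), (8, 40, r)}

{(26, 30, d), (29, 20, q), (29, 7, q), (33, 32, b), (35, 1, r), (8, 40, r)}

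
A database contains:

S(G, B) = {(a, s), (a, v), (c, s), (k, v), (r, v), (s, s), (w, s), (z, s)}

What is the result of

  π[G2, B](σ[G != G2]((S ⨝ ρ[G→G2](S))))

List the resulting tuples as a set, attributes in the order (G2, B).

ρ[G→G2]: schema becomes (G2, B); tuples unchanged.
Joining S and ρ[G→G2](S) on B yields {(a, s, a), (a, s, c), (a, s, s), (a, s, w), (a, s, z), (a, v, a), (a, v, k), (a, v, r), (c, s, a), (c, s, c), (c, s, s), (c, s, w), (c, s, z), (k, v, a), (k, v, k), (k, v, r), (r, v, a), (r, v, k), (r, v, r), (s, s, a), (s, s, c), (s, s, s), (s, s, w), (s, s, z), (w, s, a), (w, s, c), (w, s, s), (w, s, w), (w, s, z), (z, s, a), (z, s, c), (z, s, s), (z, s, w), (z, s, z)}.
Selection G != G2: {(a, s, c), (a, s, s), (a, s, w), (a, s, z), (a, v, k), (a, v, r), (c, s, a), (c, s, s), (c, s, w), (c, s, z), (k, v, a), (k, v, r), (r, v, a), (r, v, k), (s, s, a), (s, s, c), (s, s, w), (s, s, z), (w, s, a), (w, s, c), (w, s, s), (w, s, z), (z, s, a), (z, s, c), (z, s, s), (z, s, w)}
Projecting to G2, B (18 duplicate(s) eliminated): {(a, s), (a, v), (c, s), (k, v), (r, v), (s, s), (w, s), (z, s)}

{(a, s), (a, v), (c, s), (k, v), (r, v), (s, s), (w, s), (z, s)}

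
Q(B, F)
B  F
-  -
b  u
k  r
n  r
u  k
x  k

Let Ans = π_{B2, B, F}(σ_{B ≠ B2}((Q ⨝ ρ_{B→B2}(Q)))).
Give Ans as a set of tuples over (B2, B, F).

{(k, n, r), (n, k, r), (u, x, k), (x, u, k)}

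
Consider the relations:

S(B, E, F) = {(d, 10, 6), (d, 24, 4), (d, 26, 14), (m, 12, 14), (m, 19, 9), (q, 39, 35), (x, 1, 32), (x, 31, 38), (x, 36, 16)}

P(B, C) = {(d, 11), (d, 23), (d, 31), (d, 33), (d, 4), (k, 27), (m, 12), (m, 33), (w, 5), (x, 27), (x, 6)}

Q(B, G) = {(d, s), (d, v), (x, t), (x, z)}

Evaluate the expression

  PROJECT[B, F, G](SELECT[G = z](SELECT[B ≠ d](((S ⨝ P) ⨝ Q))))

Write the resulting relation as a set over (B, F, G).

{(x, 16, z), (x, 32, z), (x, 38, z)}

S ⋈ P (natural join on B): {(d, 10, 6, 11), (d, 10, 6, 23), (d, 10, 6, 31), (d, 10, 6, 33), (d, 10, 6, 4), (d, 24, 4, 11), (d, 24, 4, 23), (d, 24, 4, 31), (d, 24, 4, 33), (d, 24, 4, 4), (d, 26, 14, 11), (d, 26, 14, 23), (d, 26, 14, 31), (d, 26, 14, 33), (d, 26, 14, 4), (m, 12, 14, 12), (m, 12, 14, 33), (m, 19, 9, 12), (m, 19, 9, 33), (x, 1, 32, 27), (x, 1, 32, 6), (x, 31, 38, 27), (x, 31, 38, 6), (x, 36, 16, 27), (x, 36, 16, 6)}
(S ⨝ P) ⋈ Q (natural join on B): {(d, 10, 6, 11, s), (d, 10, 6, 11, v), (d, 10, 6, 23, s), (d, 10, 6, 23, v), (d, 10, 6, 31, s), (d, 10, 6, 31, v), (d, 10, 6, 33, s), (d, 10, 6, 33, v), (d, 10, 6, 4, s), (d, 10, 6, 4, v), (d, 24, 4, 11, s), (d, 24, 4, 11, v), (d, 24, 4, 23, s), (d, 24, 4, 23, v), (d, 24, 4, 31, s), (d, 24, 4, 31, v), (d, 24, 4, 33, s), (d, 24, 4, 33, v), (d, 24, 4, 4, s), (d, 24, 4, 4, v), (d, 26, 14, 11, s), (d, 26, 14, 11, v), (d, 26, 14, 23, s), (d, 26, 14, 23, v), (d, 26, 14, 31, s), (d, 26, 14, 31, v), (d, 26, 14, 33, s), (d, 26, 14, 33, v), (d, 26, 14, 4, s), (d, 26, 14, 4, v), (x, 1, 32, 27, t), (x, 1, 32, 27, z), (x, 1, 32, 6, t), (x, 1, 32, 6, z), (x, 31, 38, 27, t), (x, 31, 38, 27, z), (x, 31, 38, 6, t), (x, 31, 38, 6, z), (x, 36, 16, 27, t), (x, 36, 16, 27, z), (x, 36, 16, 6, t), (x, 36, 16, 6, z)}
σ[B ≠ d]: keep tuples satisfying B ≠ d → {(x, 1, 32, 27, t), (x, 1, 32, 27, z), (x, 1, 32, 6, t), (x, 1, 32, 6, z), (x, 31, 38, 27, t), (x, 31, 38, 27, z), (x, 31, 38, 6, t), (x, 31, 38, 6, z), (x, 36, 16, 27, t), (x, 36, 16, 27, z), (x, 36, 16, 6, t), (x, 36, 16, 6, z)}
σ[G = z]: keep tuples satisfying G = z → {(x, 1, 32, 27, z), (x, 1, 32, 6, z), (x, 31, 38, 27, z), (x, 31, 38, 6, z), (x, 36, 16, 27, z), (x, 36, 16, 6, z)}
Projecting to B, F, G (3 duplicate(s) eliminated): {(x, 16, z), (x, 32, z), (x, 38, z)}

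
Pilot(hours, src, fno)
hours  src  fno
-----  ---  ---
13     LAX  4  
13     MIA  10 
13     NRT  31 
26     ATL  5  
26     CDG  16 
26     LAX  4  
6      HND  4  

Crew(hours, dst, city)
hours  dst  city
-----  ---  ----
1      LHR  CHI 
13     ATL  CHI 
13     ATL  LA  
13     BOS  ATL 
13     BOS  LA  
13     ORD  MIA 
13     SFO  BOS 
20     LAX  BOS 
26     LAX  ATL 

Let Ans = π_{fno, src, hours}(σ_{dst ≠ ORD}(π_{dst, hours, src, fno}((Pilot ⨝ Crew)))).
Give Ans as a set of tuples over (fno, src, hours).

{(10, MIA, 13), (16, CDG, 26), (31, NRT, 13), (4, LAX, 13), (4, LAX, 26), (5, ATL, 26)}

Pilot ⋈ Crew (natural join on hours): {(13, LAX, 4, ATL, CHI), (13, LAX, 4, ATL, LA), (13, LAX, 4, BOS, ATL), (13, LAX, 4, BOS, LA), (13, LAX, 4, ORD, MIA), (13, LAX, 4, SFO, BOS), (13, MIA, 10, ATL, CHI), (13, MIA, 10, ATL, LA), (13, MIA, 10, BOS, ATL), (13, MIA, 10, BOS, LA), (13, MIA, 10, ORD, MIA), (13, MIA, 10, SFO, BOS), (13, NRT, 31, ATL, CHI), (13, NRT, 31, ATL, LA), (13, NRT, 31, BOS, ATL), (13, NRT, 31, BOS, LA), (13, NRT, 31, ORD, MIA), (13, NRT, 31, SFO, BOS), (26, ATL, 5, LAX, ATL), (26, CDG, 16, LAX, ATL), (26, LAX, 4, LAX, ATL)}
π_{dst, hours, src, fno} gives {(ATL, 13, LAX, 4), (ATL, 13, MIA, 10), (ATL, 13, NRT, 31), (BOS, 13, LAX, 4), (BOS, 13, MIA, 10), (BOS, 13, NRT, 31), (LAX, 26, ATL, 5), (LAX, 26, CDG, 16), (LAX, 26, LAX, 4), (ORD, 13, LAX, 4), (ORD, 13, MIA, 10), (ORD, 13, NRT, 31), (SFO, 13, LAX, 4), (SFO, 13, MIA, 10), (SFO, 13, NRT, 31)} (6 duplicate(s) eliminated).
Selection dst ≠ ORD: {(ATL, 13, LAX, 4), (ATL, 13, MIA, 10), (ATL, 13, NRT, 31), (BOS, 13, LAX, 4), (BOS, 13, MIA, 10), (BOS, 13, NRT, 31), (LAX, 26, ATL, 5), (LAX, 26, CDG, 16), (LAX, 26, LAX, 4), (SFO, 13, LAX, 4), (SFO, 13, MIA, 10), (SFO, 13, NRT, 31)}
π_{fno, src, hours} gives {(10, MIA, 13), (16, CDG, 26), (31, NRT, 13), (4, LAX, 13), (4, LAX, 26), (5, ATL, 26)} (6 duplicate(s) eliminated).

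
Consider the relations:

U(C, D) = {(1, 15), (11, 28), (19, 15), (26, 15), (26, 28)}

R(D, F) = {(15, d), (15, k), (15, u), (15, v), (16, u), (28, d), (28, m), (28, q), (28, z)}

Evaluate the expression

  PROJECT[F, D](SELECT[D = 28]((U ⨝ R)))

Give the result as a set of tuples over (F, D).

{(d, 28), (m, 28), (q, 28), (z, 28)}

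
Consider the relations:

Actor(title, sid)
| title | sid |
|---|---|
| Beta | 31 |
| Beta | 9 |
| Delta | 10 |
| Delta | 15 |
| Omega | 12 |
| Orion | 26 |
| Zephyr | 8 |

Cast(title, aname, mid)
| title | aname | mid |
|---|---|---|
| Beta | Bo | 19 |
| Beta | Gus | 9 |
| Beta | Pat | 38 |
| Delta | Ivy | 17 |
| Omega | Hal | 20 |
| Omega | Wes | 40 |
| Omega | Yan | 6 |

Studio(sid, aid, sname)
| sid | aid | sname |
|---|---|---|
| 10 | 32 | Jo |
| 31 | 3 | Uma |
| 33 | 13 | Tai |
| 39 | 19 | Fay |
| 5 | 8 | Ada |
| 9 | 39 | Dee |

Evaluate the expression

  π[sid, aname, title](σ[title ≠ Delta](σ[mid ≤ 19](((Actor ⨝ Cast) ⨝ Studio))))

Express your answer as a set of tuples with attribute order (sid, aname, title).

{(31, Bo, Beta), (31, Gus, Beta), (9, Bo, Beta), (9, Gus, Beta)}

Joining Actor and Cast on title yields {(Beta, 31, Bo, 19), (Beta, 31, Gus, 9), (Beta, 31, Pat, 38), (Beta, 9, Bo, 19), (Beta, 9, Gus, 9), (Beta, 9, Pat, 38), (Delta, 10, Ivy, 17), (Delta, 15, Ivy, 17), (Omega, 12, Hal, 20), (Omega, 12, Wes, 40), (Omega, 12, Yan, 6)}.
Joining (Actor ⨝ Cast) and Studio on sid yields {(Beta, 31, Bo, 19, 3, Uma), (Beta, 31, Gus, 9, 3, Uma), (Beta, 31, Pat, 38, 3, Uma), (Beta, 9, Bo, 19, 39, Dee), (Beta, 9, Gus, 9, 39, Dee), (Beta, 9, Pat, 38, 39, Dee), (Delta, 10, Ivy, 17, 32, Jo)}.
Selection mid ≤ 19: {(Beta, 31, Bo, 19, 3, Uma), (Beta, 31, Gus, 9, 3, Uma), (Beta, 9, Bo, 19, 39, Dee), (Beta, 9, Gus, 9, 39, Dee), (Delta, 10, Ivy, 17, 32, Jo)}
Selection title ≠ Delta: {(Beta, 31, Bo, 19, 3, Uma), (Beta, 31, Gus, 9, 3, Uma), (Beta, 9, Bo, 19, 39, Dee), (Beta, 9, Gus, 9, 39, Dee)}
π[sid, aname, title]: project onto (sid, aname, title) → {(31, Bo, Beta), (31, Gus, Beta), (9, Bo, Beta), (9, Gus, Beta)}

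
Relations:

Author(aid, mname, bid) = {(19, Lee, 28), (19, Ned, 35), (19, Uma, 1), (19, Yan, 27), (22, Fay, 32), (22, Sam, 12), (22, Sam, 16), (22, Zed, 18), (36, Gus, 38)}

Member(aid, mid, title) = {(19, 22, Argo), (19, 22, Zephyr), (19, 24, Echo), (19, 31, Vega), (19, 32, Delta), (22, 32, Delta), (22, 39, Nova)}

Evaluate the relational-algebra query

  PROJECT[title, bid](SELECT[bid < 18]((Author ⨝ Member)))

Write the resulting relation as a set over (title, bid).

{(Argo, 1), (Delta, 1), (Delta, 12), (Delta, 16), (Echo, 1), (Nova, 12), (Nova, 16), (Vega, 1), (Zephyr, 1)}

Joining Author and Member on aid yields {(19, Lee, 28, 22, Argo), (19, Lee, 28, 22, Zephyr), (19, Lee, 28, 24, Echo), (19, Lee, 28, 31, Vega), (19, Lee, 28, 32, Delta), (19, Ned, 35, 22, Argo), (19, Ned, 35, 22, Zephyr), (19, Ned, 35, 24, Echo), (19, Ned, 35, 31, Vega), (19, Ned, 35, 32, Delta), (19, Uma, 1, 22, Argo), (19, Uma, 1, 22, Zephyr), (19, Uma, 1, 24, Echo), (19, Uma, 1, 31, Vega), (19, Uma, 1, 32, Delta), (19, Yan, 27, 22, Argo), (19, Yan, 27, 22, Zephyr), (19, Yan, 27, 24, Echo), (19, Yan, 27, 31, Vega), (19, Yan, 27, 32, Delta), (22, Fay, 32, 32, Delta), (22, Fay, 32, 39, Nova), (22, Sam, 12, 32, Delta), (22, Sam, 12, 39, Nova), (22, Sam, 16, 32, Delta), (22, Sam, 16, 39, Nova), (22, Zed, 18, 32, Delta), (22, Zed, 18, 39, Nova)}.
Selection bid < 18: {(19, Uma, 1, 22, Argo), (19, Uma, 1, 22, Zephyr), (19, Uma, 1, 24, Echo), (19, Uma, 1, 31, Vega), (19, Uma, 1, 32, Delta), (22, Sam, 12, 32, Delta), (22, Sam, 12, 39, Nova), (22, Sam, 16, 32, Delta), (22, Sam, 16, 39, Nova)}
Keep only column(s) title, bid: {(Argo, 1), (Delta, 1), (Delta, 12), (Delta, 16), (Echo, 1), (Nova, 12), (Nova, 16), (Vega, 1), (Zephyr, 1)}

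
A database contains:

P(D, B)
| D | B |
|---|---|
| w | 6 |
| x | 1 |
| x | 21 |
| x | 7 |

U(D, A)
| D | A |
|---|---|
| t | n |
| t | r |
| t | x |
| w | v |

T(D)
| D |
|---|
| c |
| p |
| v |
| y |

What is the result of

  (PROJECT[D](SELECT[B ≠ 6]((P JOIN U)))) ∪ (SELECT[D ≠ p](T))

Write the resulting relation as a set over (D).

{c, v, y}

Joining P and U on D yields {(w, 6, v)}.
Apply σ_{B ≠ 6}; surviving tuples: {}
π_{D} gives {}.
Apply σ_{D ≠ p}; surviving tuples: {c, v, y}
Taking the union: {c, v, y}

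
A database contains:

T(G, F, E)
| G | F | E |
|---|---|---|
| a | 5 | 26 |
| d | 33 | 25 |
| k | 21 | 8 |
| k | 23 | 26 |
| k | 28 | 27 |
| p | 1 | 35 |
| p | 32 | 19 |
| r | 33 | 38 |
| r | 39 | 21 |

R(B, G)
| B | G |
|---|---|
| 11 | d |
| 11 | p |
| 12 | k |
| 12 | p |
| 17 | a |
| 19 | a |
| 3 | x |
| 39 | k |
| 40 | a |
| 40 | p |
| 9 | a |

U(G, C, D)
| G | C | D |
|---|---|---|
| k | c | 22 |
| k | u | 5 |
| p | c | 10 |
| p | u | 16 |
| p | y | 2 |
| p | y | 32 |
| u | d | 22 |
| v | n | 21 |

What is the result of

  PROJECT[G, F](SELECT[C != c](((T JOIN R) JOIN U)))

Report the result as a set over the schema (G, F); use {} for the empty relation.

Joining T and R on G yields {(a, 5, 26, 17), (a, 5, 26, 19), (a, 5, 26, 40), (a, 5, 26, 9), (d, 33, 25, 11), (k, 21, 8, 12), (k, 21, 8, 39), (k, 23, 26, 12), (k, 23, 26, 39), (k, 28, 27, 12), (k, 28, 27, 39), (p, 1, 35, 11), (p, 1, 35, 12), (p, 1, 35, 40), (p, 32, 19, 11), (p, 32, 19, 12), (p, 32, 19, 40)}.
Joining (T JOIN R) and U on G yields {(k, 21, 8, 12, c, 22), (k, 21, 8, 12, u, 5), (k, 21, 8, 39, c, 22), (k, 21, 8, 39, u, 5), (k, 23, 26, 12, c, 22), (k, 23, 26, 12, u, 5), (k, 23, 26, 39, c, 22), (k, 23, 26, 39, u, 5), (k, 28, 27, 12, c, 22), (k, 28, 27, 12, u, 5), (k, 28, 27, 39, c, 22), (k, 28, 27, 39, u, 5), (p, 1, 35, 11, c, 10), (p, 1, 35, 11, u, 16), (p, 1, 35, 11, y, 2), (p, 1, 35, 11, y, 32), (p, 1, 35, 12, c, 10), (p, 1, 35, 12, u, 16), (p, 1, 35, 12, y, 2), (p, 1, 35, 12, y, 32), (p, 1, 35, 40, c, 10), (p, 1, 35, 40, u, 16), (p, 1, 35, 40, y, 2), (p, 1, 35, 40, y, 32), (p, 32, 19, 11, c, 10), (p, 32, 19, 11, u, 16), (p, 32, 19, 11, y, 2), (p, 32, 19, 11, y, 32), (p, 32, 19, 12, c, 10), (p, 32, 19, 12, u, 16), (p, 32, 19, 12, y, 2), (p, 32, 19, 12, y, 32), (p, 32, 19, 40, c, 10), (p, 32, 19, 40, u, 16), (p, 32, 19, 40, y, 2), (p, 32, 19, 40, y, 32)}.
σ[C != c]: keep tuples satisfying C != c → {(k, 21, 8, 12, u, 5), (k, 21, 8, 39, u, 5), (k, 23, 26, 12, u, 5), (k, 23, 26, 39, u, 5), (k, 28, 27, 12, u, 5), (k, 28, 27, 39, u, 5), (p, 1, 35, 11, u, 16), (p, 1, 35, 11, y, 2), (p, 1, 35, 11, y, 32), (p, 1, 35, 12, u, 16), (p, 1, 35, 12, y, 2), (p, 1, 35, 12, y, 32), (p, 1, 35, 40, u, 16), (p, 1, 35, 40, y, 2), (p, 1, 35, 40, y, 32), (p, 32, 19, 11, u, 16), (p, 32, 19, 11, y, 2), (p, 32, 19, 11, y, 32), (p, 32, 19, 12, u, 16), (p, 32, 19, 12, y, 2), (p, 32, 19, 12, y, 32), (p, 32, 19, 40, u, 16), (p, 32, 19, 40, y, 2), (p, 32, 19, 40, y, 32)}
Keep only column(s) G, F (19 duplicate(s) eliminated): {(k, 21), (k, 23), (k, 28), (p, 1), (p, 32)}

{(k, 21), (k, 23), (k, 28), (p, 1), (p, 32)}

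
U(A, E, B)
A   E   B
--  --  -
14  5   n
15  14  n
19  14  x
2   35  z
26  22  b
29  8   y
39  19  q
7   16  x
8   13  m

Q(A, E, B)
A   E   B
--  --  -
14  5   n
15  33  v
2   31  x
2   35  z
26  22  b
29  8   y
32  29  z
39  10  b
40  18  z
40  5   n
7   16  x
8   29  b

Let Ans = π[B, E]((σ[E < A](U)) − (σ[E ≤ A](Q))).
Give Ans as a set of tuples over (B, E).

Filtering on E < A leaves {(14, 5, n), (15, 14, n), (19, 14, x), (26, 22, b), (29, 8, y), (39, 19, q)}.
Filtering on E ≤ A leaves {(14, 5, n), (26, 22, b), (29, 8, y), (32, 29, z), (39, 10, b), (40, 18, z), (40, 5, n)}.
Difference: {(14, 5, n), (15, 14, n), (19, 14, x), (26, 22, b), (29, 8, y), (39, 19, q)} with {(14, 5, n), (26, 22, b), (29, 8, y), (32, 29, z), (39, 10, b), (40, 18, z), (40, 5, n)} → {(15, 14, n), (19, 14, x), (39, 19, q)}
π_{B, E} gives {(n, 14), (q, 19), (x, 14)}.

{(n, 14), (q, 19), (x, 14)}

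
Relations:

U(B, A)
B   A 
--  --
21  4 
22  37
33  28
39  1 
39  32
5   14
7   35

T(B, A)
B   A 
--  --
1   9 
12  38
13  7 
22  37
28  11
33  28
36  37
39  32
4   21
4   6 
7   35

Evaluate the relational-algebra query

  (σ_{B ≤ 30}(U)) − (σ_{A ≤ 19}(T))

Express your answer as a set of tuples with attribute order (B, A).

Filtering on B ≤ 30 leaves {(21, 4), (22, 37), (5, 14), (7, 35)}.
Filtering on A ≤ 19 leaves {(1, 9), (13, 7), (28, 11), (4, 6)}.
Taking the difference: {(21, 4), (22, 37), (5, 14), (7, 35)}

{(21, 4), (22, 37), (5, 14), (7, 35)}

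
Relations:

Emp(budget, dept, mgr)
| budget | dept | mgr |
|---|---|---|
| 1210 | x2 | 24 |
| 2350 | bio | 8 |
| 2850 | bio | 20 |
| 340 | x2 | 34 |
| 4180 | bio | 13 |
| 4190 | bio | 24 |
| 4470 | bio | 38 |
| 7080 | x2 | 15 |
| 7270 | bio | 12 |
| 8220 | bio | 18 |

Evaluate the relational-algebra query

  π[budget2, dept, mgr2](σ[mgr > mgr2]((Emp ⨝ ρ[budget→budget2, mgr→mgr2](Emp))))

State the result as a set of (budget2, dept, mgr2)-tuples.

{(1210, x2, 24), (2350, bio, 8), (2850, bio, 20), (4180, bio, 13), (4190, bio, 24), (7080, x2, 15), (7270, bio, 12), (8220, bio, 18)}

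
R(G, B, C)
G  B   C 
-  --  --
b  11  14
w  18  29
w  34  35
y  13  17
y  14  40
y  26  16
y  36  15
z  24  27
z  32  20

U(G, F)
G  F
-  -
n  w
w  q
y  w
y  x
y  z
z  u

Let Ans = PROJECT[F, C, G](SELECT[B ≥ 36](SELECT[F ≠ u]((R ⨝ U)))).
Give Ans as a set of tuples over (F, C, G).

Natural join on G: {(w, 18, 29, q), (w, 34, 35, q), (y, 13, 17, w), (y, 13, 17, x), (y, 13, 17, z), (y, 14, 40, w), (y, 14, 40, x), (y, 14, 40, z), (y, 26, 16, w), (y, 26, 16, x), (y, 26, 16, z), (y, 36, 15, w), (y, 36, 15, x), (y, 36, 15, z), (z, 24, 27, u), (z, 32, 20, u)}
Apply σ_{F ≠ u}; surviving tuples: {(w, 18, 29, q), (w, 34, 35, q), (y, 13, 17, w), (y, 13, 17, x), (y, 13, 17, z), (y, 14, 40, w), (y, 14, 40, x), (y, 14, 40, z), (y, 26, 16, w), (y, 26, 16, x), (y, 26, 16, z), (y, 36, 15, w), (y, 36, 15, x), (y, 36, 15, z)}
Apply σ_{B ≥ 36}; surviving tuples: {(y, 36, 15, w), (y, 36, 15, x), (y, 36, 15, z)}
π_{F, C, G} gives {(w, 15, y), (x, 15, y), (z, 15, y)}.

{(w, 15, y), (x, 15, y), (z, 15, y)}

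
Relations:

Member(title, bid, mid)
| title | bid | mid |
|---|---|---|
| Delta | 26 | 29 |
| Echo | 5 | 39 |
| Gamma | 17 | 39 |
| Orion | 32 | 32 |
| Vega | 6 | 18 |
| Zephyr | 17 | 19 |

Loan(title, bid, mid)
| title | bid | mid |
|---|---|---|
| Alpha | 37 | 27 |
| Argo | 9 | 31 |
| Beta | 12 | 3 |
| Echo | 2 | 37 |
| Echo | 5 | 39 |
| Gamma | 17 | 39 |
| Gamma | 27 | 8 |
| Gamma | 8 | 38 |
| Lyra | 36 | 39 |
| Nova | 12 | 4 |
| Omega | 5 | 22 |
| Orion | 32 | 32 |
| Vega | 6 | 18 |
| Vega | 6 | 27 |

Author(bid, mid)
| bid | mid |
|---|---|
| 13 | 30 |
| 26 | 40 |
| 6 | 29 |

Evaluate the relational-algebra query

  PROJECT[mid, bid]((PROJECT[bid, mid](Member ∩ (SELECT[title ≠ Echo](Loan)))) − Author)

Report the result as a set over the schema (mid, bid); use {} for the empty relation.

{(18, 6), (32, 32), (39, 17)}

σ[title ≠ Echo]: keep tuples satisfying title ≠ Echo → {(Alpha, 37, 27), (Argo, 9, 31), (Beta, 12, 3), (Gamma, 17, 39), (Gamma, 27, 8), (Gamma, 8, 38), (Lyra, 36, 39), (Nova, 12, 4), (Omega, 5, 22), (Orion, 32, 32), (Vega, 6, 18), (Vega, 6, 27)}
Taking the intersection: {(Gamma, 17, 39), (Orion, 32, 32), (Vega, 6, 18)}
π[bid, mid]: project onto (bid, mid) → {(17, 39), (32, 32), (6, 18)}
Taking the difference: {(17, 39), (32, 32), (6, 18)}
π[mid, bid]: project onto (mid, bid) → {(18, 6), (32, 32), (39, 17)}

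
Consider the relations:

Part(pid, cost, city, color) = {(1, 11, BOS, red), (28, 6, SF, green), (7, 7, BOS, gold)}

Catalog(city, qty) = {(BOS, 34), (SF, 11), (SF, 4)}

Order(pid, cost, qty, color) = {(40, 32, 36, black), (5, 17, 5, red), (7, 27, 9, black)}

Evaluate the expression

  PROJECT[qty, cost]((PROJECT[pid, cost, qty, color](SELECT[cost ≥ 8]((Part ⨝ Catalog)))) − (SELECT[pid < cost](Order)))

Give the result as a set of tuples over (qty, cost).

{(34, 11)}

Part ⋈ Catalog (natural join on city): {(1, 11, BOS, red, 34), (28, 6, SF, green, 11), (28, 6, SF, green, 4), (7, 7, BOS, gold, 34)}
Apply σ_{cost ≥ 8}; surviving tuples: {(1, 11, BOS, red, 34)}
Projecting to pid, cost, qty, color: {(1, 11, 34, red)}
Apply σ_{pid < cost}; surviving tuples: {(5, 17, 5, red), (7, 27, 9, black)}
Set difference of the two operands is {(1, 11, 34, red)}.
Projecting to qty, cost: {(34, 11)}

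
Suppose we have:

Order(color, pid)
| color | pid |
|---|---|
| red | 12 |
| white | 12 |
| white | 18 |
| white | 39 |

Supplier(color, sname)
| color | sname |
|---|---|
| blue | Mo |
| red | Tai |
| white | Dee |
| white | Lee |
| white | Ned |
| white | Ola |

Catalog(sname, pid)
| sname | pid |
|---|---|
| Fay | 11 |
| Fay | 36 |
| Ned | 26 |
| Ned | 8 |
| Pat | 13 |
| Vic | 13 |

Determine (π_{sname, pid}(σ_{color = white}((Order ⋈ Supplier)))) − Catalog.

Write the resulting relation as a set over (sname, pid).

Order ⋈ Supplier (natural join on color): {(red, 12, Tai), (white, 12, Dee), (white, 12, Lee), (white, 12, Ned), (white, 12, Ola), (white, 18, Dee), (white, 18, Lee), (white, 18, Ned), (white, 18, Ola), (white, 39, Dee), (white, 39, Lee), (white, 39, Ned), (white, 39, Ola)}
Filtering on color = white leaves {(white, 12, Dee), (white, 12, Lee), (white, 12, Ned), (white, 12, Ola), (white, 18, Dee), (white, 18, Lee), (white, 18, Ned), (white, 18, Ola), (white, 39, Dee), (white, 39, Lee), (white, 39, Ned), (white, 39, Ola)}.
π_{sname, pid} gives {(Dee, 12), (Dee, 18), (Dee, 39), (Lee, 12), (Lee, 18), (Lee, 39), (Ned, 12), (Ned, 18), (Ned, 39), (Ola, 12), (Ola, 18), (Ola, 39)}.
Set difference of the two operands is {(Dee, 12), (Dee, 18), (Dee, 39), (Lee, 12), (Lee, 18), (Lee, 39), (Ned, 12), (Ned, 18), (Ned, 39), (Ola, 12), (Ola, 18), (Ola, 39)}.

{(Dee, 12), (Dee, 18), (Dee, 39), (Lee, 12), (Lee, 18), (Lee, 39), (Ned, 12), (Ned, 18), (Ned, 39), (Ola, 12), (Ola, 18), (Ola, 39)}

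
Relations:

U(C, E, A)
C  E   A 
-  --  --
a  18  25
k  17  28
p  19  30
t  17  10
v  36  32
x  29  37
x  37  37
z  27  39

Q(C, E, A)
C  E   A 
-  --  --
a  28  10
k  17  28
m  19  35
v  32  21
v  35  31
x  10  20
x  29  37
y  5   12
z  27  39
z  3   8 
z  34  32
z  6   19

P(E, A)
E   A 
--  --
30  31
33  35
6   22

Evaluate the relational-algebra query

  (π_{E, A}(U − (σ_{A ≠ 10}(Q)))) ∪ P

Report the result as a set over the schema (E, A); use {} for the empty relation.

Apply σ_{A ≠ 10}; surviving tuples: {(k, 17, 28), (m, 19, 35), (v, 32, 21), (v, 35, 31), (x, 10, 20), (x, 29, 37), (y, 5, 12), (z, 27, 39), (z, 3, 8), (z, 34, 32), (z, 6, 19)}
Difference: {(a, 18, 25), (k, 17, 28), (p, 19, 30), (t, 17, 10), (v, 36, 32), (x, 29, 37), (x, 37, 37), (z, 27, 39)} with {(k, 17, 28), (m, 19, 35), (v, 32, 21), (v, 35, 31), (x, 10, 20), (x, 29, 37), (y, 5, 12), (z, 27, 39), (z, 3, 8), (z, 34, 32), (z, 6, 19)} → {(a, 18, 25), (p, 19, 30), (t, 17, 10), (v, 36, 32), (x, 37, 37)}
π_{E, A} gives {(17, 10), (18, 25), (19, 30), (36, 32), (37, 37)}.
Union: {(17, 10), (18, 25), (19, 30), (36, 32), (37, 37)} with {(30, 31), (33, 35), (6, 22)} → {(17, 10), (18, 25), (19, 30), (30, 31), (33, 35), (36, 32), (37, 37), (6, 22)}

{(17, 10), (18, 25), (19, 30), (30, 31), (33, 35), (36, 32), (37, 37), (6, 22)}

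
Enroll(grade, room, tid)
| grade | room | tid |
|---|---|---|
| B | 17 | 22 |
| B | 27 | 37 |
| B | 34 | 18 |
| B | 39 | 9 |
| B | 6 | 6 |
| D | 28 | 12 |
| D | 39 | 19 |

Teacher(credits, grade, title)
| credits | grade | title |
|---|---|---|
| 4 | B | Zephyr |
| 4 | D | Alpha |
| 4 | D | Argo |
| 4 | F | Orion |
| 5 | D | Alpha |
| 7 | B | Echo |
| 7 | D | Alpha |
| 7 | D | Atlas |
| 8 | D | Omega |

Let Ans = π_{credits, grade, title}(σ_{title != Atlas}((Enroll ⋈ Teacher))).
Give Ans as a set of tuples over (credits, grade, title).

Enroll ⋈ Teacher (natural join on grade): {(B, 17, 22, 4, Zephyr), (B, 17, 22, 7, Echo), (B, 27, 37, 4, Zephyr), (B, 27, 37, 7, Echo), (B, 34, 18, 4, Zephyr), (B, 34, 18, 7, Echo), (B, 39, 9, 4, Zephyr), (B, 39, 9, 7, Echo), (B, 6, 6, 4, Zephyr), (B, 6, 6, 7, Echo), (D, 28, 12, 4, Alpha), (D, 28, 12, 4, Argo), (D, 28, 12, 5, Alpha), (D, 28, 12, 7, Alpha), (D, 28, 12, 7, Atlas), (D, 28, 12, 8, Omega), (D, 39, 19, 4, Alpha), (D, 39, 19, 4, Argo), (D, 39, 19, 5, Alpha), (D, 39, 19, 7, Alpha), (D, 39, 19, 7, Atlas), (D, 39, 19, 8, Omega)}
Selection title != Atlas: {(B, 17, 22, 4, Zephyr), (B, 17, 22, 7, Echo), (B, 27, 37, 4, Zephyr), (B, 27, 37, 7, Echo), (B, 34, 18, 4, Zephyr), (B, 34, 18, 7, Echo), (B, 39, 9, 4, Zephyr), (B, 39, 9, 7, Echo), (B, 6, 6, 4, Zephyr), (B, 6, 6, 7, Echo), (D, 28, 12, 4, Alpha), (D, 28, 12, 4, Argo), (D, 28, 12, 5, Alpha), (D, 28, 12, 7, Alpha), (D, 28, 12, 8, Omega), (D, 39, 19, 4, Alpha), (D, 39, 19, 4, Argo), (D, 39, 19, 5, Alpha), (D, 39, 19, 7, Alpha), (D, 39, 19, 8, Omega)}
π[credits, grade, title]: project onto (credits, grade, title) (13 duplicate(s) eliminated) → {(4, B, Zephyr), (4, D, Alpha), (4, D, Argo), (5, D, Alpha), (7, B, Echo), (7, D, Alpha), (8, D, Omega)}

{(4, B, Zephyr), (4, D, Alpha), (4, D, Argo), (5, D, Alpha), (7, B, Echo), (7, D, Alpha), (8, D, Omega)}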